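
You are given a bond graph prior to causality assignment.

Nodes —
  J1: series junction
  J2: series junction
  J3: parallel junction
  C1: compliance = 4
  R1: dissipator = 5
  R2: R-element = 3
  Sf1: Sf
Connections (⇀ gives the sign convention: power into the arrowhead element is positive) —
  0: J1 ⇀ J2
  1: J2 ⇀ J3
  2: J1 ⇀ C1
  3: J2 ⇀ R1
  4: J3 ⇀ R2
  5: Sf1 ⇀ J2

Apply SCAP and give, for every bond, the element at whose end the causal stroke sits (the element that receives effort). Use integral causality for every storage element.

bond 5 stroke at Sf1  (Sf1 fixes flow; stroke at Sf1)
bond 0 stroke at J2  (common-f at J2 fixed by 5)
bond 1 stroke at J2  (1-jn J2 has f-setter on 5)
bond 3 stroke at J2  (J2: bond 5 brought flow, rest push out)
bond 4 stroke at J3  (J3: last free bond brings effort in)
bond 2 stroke at J1  (J1 flow already set via bond 0)

b0 stroke→J2
b1 stroke→J2
b2 stroke→J1
b3 stroke→J2
b4 stroke→J3
b5 stroke→Sf1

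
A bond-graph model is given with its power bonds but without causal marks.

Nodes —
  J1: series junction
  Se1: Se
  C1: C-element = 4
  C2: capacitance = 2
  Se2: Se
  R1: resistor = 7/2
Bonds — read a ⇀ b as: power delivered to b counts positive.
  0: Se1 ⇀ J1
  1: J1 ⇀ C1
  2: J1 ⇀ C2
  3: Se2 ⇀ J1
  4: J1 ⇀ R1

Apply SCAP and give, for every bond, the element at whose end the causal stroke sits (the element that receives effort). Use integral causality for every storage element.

β0 stroke at J1  (Se1 (Se) sets effort on bond)
β3 stroke at J1  (Se2 (Se) sets effort on bond)
β1 stroke at J1  (prefer integral on C1)
β2 stroke at J1  (prefer integral on C2)
β4 stroke at R1  (only one flow-in slot at J1)

β0 →J1
β1 →J1
β2 →J1
β3 →J1
β4 →R1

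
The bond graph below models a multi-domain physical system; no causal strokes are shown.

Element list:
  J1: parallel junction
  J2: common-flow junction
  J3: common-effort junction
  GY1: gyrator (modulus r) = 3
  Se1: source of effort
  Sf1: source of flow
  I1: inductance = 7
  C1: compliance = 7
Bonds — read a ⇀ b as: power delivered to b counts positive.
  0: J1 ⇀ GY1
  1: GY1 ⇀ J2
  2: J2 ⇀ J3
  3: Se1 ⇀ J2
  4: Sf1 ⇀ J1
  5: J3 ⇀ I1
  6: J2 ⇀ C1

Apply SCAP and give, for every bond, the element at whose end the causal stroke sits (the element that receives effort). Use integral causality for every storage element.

β0 |J1
β1 |J2
β2 |J3
β3 |J2
β4 |Sf1
β5 |I1
β6 |J2

β3 →J2  (source Se1 imposes e)
β4 →Sf1  (Sf1 fixes flow; stroke at Sf1)
β0 →J1  (J1 needs exactly one e-in)
β1 →J2  (GY GY1: same side as bond 0)
β5 →I1  (I1: I, integral causality)
β2 →J3  (J3 needs exactly one e-in)
β6 →J2  (1-jn J2 has f-setter on 2)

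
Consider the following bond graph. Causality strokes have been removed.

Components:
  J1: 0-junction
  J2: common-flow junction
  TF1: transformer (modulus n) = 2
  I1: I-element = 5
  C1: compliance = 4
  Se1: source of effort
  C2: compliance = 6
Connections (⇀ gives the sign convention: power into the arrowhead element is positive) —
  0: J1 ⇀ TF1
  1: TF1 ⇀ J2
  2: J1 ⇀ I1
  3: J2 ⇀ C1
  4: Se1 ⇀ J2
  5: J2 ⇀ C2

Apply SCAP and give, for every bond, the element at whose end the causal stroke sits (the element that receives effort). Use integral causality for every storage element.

β0 →J1
β1 →TF1
β2 →I1
β3 →J2
β4 →J2
β5 →J2

bond 4 |J2  (Se1: effort source, stroke at far end)
bond 2 |I1  (prefer integral on I1)
bond 0 |J1  (J1 needs exactly one e-in)
bond 1 |TF1  (through TF1, causality passes straight; one stroke at TF1)
bond 3 |J2  (J2 flow already set via bond 1)
bond 5 |J2  (common-f at J2 fixed by 1)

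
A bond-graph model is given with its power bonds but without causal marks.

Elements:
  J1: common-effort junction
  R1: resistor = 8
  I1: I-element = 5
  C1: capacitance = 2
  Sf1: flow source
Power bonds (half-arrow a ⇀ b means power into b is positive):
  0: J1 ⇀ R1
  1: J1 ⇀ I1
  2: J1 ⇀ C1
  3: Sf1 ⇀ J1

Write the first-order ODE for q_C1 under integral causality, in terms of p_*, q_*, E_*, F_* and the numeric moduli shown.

dq_C1/dt = F_Sf1 - p_I1/5 - q_C1/16

b3 stroke→Sf1  (Sf1 fixes flow; stroke at Sf1)
b1 stroke→I1  (I1 integral (f out))
b2 stroke→J1  (prefer integral on C1)
b0 stroke→R1  (J1: bond 2 brought effort, rest push out)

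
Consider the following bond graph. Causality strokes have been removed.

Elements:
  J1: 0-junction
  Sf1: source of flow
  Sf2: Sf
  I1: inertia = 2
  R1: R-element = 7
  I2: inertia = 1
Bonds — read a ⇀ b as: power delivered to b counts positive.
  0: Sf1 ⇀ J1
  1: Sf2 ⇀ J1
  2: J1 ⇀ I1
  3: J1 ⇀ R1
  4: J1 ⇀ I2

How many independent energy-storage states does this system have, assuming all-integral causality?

b0 stroke at Sf1  (source Sf1 imposes f)
b1 stroke at Sf2  (Sf2: flow source, stroke at near end)
b2 stroke at I1  (I1 integral (f out))
b4 stroke at I2  (prefer integral on I2)
b3 stroke at J1  (J1: last free bond brings effort in)

2  (I1, I2 all integral)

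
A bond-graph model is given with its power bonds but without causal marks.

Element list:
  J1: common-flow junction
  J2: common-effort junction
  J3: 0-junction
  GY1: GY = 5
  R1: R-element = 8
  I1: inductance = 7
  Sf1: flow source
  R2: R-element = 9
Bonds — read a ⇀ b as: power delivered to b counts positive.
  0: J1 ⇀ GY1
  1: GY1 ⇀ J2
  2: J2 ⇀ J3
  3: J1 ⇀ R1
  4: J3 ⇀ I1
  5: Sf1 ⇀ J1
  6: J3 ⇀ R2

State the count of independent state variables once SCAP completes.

#5 |Sf1  (Sf1 fixes flow; stroke at Sf1)
#0 |J1  (common-f at J1 fixed by 5)
#3 |J1  (1-jn J1 has f-setter on 5)
#1 |J2  (through GY1, causality inverts; strokes same side of GY1)
#2 |J3  (J2 effort already set via bond 1)
#4 |I1  (0-jn J3 has e-setter on 2)
#6 |R2  (J3: bond 2 brought effort, rest push out)

1  (I1 all integral)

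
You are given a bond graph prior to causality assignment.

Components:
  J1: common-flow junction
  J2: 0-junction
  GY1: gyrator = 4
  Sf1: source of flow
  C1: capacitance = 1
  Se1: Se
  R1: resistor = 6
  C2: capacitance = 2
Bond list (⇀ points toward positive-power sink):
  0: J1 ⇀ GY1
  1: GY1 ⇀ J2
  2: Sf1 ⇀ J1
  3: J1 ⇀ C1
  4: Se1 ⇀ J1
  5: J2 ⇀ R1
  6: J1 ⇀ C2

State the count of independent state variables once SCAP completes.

β2 |Sf1  (Sf1 fixes flow; stroke at Sf1)
β4 |J1  (Se1 (Se) sets effort on bond)
β0 |J1  (J1 flow already set via bond 2)
β3 |J1  (common-f at J1 fixed by 2)
β6 |J1  (1-jn J1 has f-setter on 2)
β1 |J2  (GY1: gyrator matches bond 0)
β5 |R1  (J2: bond 1 brought effort, rest push out)

2  (C1, C2 all integral)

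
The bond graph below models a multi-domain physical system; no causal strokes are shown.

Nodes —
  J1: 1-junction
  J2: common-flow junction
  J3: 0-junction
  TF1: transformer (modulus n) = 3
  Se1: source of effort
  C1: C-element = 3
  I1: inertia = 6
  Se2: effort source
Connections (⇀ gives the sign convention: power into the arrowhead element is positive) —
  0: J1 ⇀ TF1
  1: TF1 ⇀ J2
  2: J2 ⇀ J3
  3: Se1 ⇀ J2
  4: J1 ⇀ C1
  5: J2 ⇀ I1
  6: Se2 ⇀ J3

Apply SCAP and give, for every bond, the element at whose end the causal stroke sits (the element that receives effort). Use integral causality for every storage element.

b3 →J2  (Se1: effort source, stroke at far end)
b6 →J3  (Se2 (Se) sets effort on bond)
b2 →J2  (0-jn J3 has e-setter on 6)
b4 →J1  (prefer integral on C1)
b0 →TF1  (only one flow-in slot at J1)
b1 →J2  (through TF1, causality passes straight; one stroke at TF1)
b5 →I1  (closing 1-jn rule on J2)

b0 stroke→TF1
b1 stroke→J2
b2 stroke→J2
b3 stroke→J2
b4 stroke→J1
b5 stroke→I1
b6 stroke→J3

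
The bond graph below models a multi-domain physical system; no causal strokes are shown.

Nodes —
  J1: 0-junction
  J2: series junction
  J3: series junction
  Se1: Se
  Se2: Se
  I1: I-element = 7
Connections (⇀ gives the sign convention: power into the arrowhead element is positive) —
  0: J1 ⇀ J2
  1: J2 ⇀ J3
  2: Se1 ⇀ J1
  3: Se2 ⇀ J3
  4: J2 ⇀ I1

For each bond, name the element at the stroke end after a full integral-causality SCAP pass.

β0 stroke→J2
β1 stroke→J2
β2 stroke→J1
β3 stroke→J3
β4 stroke→I1

β2 stroke at J1  (Se1 fixes effort; stroke away)
β3 stroke at J3  (source Se2 imposes e)
β0 stroke at J2  (0-jn J1 has e-setter on 2)
β1 stroke at J2  (closing 1-jn rule on J3)
β4 stroke at I1  (closing 1-jn rule on J2)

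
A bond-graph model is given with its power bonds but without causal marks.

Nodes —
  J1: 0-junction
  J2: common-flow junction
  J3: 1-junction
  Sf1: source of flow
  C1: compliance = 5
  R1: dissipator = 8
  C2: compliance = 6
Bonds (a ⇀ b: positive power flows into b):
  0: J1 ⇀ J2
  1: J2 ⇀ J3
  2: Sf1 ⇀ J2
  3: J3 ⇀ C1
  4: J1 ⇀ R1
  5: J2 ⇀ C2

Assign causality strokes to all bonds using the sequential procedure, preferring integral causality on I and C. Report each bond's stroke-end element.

β2 |Sf1  (Sf1 fixes flow; stroke at Sf1)
β0 |J2  (common-f at J2 fixed by 2)
β1 |J2  (J2: bond 2 brought flow, rest push out)
β5 |J2  (J2: bond 2 brought flow, rest push out)
β3 |J3  (common-f at J3 fixed by 1)
β4 |J1  (only one effort-in slot at J1)

bond 0 →J2
bond 1 →J2
bond 2 →Sf1
bond 3 →J3
bond 4 →J1
bond 5 →J2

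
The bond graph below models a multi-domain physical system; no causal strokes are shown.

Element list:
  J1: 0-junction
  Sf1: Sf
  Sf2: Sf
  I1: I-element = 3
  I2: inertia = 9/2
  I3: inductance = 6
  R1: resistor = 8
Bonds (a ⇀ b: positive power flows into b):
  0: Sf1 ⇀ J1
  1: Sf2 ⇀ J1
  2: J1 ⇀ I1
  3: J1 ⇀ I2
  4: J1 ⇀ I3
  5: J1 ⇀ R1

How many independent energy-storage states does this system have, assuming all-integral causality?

b0 stroke→Sf1  (source Sf1 imposes f)
b1 stroke→Sf2  (Sf2 (Sf) sets flow on bond)
b2 stroke→I1  (I1: I, integral causality)
b3 stroke→I2  (I2 outputs flow p/I2)
b4 stroke→I3  (I3 outputs flow p/I3)
b5 stroke→J1  (J1: last free bond brings effort in)

3  (I1, I2, I3 all integral)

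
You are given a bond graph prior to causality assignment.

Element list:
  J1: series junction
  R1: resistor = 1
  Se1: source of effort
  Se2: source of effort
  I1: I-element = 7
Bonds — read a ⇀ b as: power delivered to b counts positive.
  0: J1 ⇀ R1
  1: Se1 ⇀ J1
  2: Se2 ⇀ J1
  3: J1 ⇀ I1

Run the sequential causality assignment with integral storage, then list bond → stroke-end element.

b1 |J1  (Se1 fixes effort; stroke away)
b2 |J1  (Se2 fixes effort; stroke away)
b3 |I1  (I1 integral (f out))
b0 |J1  (J1: bond 3 brought flow, rest push out)

β0 stroke→J1
β1 stroke→J1
β2 stroke→J1
β3 stroke→I1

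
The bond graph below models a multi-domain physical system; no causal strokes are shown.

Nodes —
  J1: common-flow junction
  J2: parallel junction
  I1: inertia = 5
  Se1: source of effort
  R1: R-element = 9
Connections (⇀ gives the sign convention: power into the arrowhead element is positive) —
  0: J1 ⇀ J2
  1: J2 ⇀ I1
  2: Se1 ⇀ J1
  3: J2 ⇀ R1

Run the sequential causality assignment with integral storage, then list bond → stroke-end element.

#0 |J2
#1 |I1
#2 |J1
#3 |R1

β2 |J1  (Se1 fixes effort; stroke away)
β0 |J2  (J1 needs exactly one f-in)
β1 |I1  (0-jn J2 has e-setter on 0)
β3 |R1  (J2: bond 0 brought effort, rest push out)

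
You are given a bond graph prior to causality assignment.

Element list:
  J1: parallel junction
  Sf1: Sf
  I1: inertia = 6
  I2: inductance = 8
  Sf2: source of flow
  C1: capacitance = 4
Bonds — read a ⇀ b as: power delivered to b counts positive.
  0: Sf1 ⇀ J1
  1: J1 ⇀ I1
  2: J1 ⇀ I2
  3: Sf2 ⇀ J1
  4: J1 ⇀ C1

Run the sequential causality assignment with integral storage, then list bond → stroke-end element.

bond 0 →Sf1  (source Sf1 imposes f)
bond 3 →Sf2  (Sf2 (Sf) sets flow on bond)
bond 1 →I1  (I1: I, integral causality)
bond 2 →I2  (I2 integral (f out))
bond 4 →J1  (only one effort-in slot at J1)

β0 →Sf1
β1 →I1
β2 →I2
β3 →Sf2
β4 →J1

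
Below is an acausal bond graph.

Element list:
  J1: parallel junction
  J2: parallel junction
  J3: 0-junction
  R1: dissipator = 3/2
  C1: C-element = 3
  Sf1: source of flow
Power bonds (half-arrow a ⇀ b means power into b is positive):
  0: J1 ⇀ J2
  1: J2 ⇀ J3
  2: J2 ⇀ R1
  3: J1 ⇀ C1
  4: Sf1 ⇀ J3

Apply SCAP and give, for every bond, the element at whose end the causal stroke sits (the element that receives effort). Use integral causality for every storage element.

b4 stroke at Sf1  (source Sf1 imposes f)
b1 stroke at J3  (only one effort-in slot at J3)
b3 stroke at J1  (prefer integral on C1)
b0 stroke at J2  (common-e at J1 fixed by 3)
b2 stroke at R1  (J2 effort already set via bond 0)

bond 0 |J2
bond 1 |J3
bond 2 |R1
bond 3 |J1
bond 4 |Sf1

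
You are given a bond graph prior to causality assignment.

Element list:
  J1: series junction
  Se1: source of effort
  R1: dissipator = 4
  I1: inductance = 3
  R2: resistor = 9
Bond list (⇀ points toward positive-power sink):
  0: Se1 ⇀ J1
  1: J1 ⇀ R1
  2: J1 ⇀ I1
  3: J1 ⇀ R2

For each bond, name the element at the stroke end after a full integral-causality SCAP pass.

β0 stroke at J1  (Se1 fixes effort; stroke away)
β2 stroke at I1  (prefer integral on I1)
β1 stroke at J1  (J1 flow already set via bond 2)
β3 stroke at J1  (common-f at J1 fixed by 2)

b0 stroke at J1
b1 stroke at J1
b2 stroke at I1
b3 stroke at J1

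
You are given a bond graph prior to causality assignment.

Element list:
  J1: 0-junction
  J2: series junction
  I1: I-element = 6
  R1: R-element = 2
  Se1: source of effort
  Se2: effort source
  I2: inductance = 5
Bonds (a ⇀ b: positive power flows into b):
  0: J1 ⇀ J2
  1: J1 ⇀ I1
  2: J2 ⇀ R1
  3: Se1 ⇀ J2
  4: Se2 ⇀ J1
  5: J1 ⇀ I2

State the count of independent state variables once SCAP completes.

2  (I1, I2 all integral)

#3 →J2  (Se1 fixes effort; stroke away)
#4 →J1  (Se2: effort source, stroke at far end)
#0 →J2  (common-e at J1 fixed by 4)
#1 →I1  (J1 effort already set via bond 4)
#5 →I2  (common-e at J1 fixed by 4)
#2 →R1  (J2 needs exactly one f-in)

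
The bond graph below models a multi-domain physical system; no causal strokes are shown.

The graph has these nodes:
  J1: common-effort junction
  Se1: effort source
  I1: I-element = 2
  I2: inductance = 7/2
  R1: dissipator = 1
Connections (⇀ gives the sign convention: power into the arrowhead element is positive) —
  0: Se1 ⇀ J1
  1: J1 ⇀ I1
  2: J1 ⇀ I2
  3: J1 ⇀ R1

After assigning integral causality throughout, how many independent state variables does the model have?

bond 0 stroke→J1  (Se1 fixes effort; stroke away)
bond 1 stroke→I1  (common-e at J1 fixed by 0)
bond 2 stroke→I2  (J1 effort already set via bond 0)
bond 3 stroke→R1  (J1 effort already set via bond 0)

2  (I1, I2 all integral)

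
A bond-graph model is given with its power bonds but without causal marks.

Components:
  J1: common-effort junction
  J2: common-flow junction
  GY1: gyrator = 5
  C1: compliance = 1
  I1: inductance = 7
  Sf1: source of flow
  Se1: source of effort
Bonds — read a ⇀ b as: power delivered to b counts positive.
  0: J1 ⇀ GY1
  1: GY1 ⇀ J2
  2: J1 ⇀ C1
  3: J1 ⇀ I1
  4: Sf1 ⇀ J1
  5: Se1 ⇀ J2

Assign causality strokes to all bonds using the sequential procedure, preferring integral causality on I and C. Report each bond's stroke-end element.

b4 stroke→Sf1  (Sf1: flow source, stroke at near end)
b5 stroke→J2  (Se1 (Se) sets effort on bond)
b1 stroke→GY1  (closing 1-jn rule on J2)
b0 stroke→GY1  (GY GY1: same side as bond 1)
b2 stroke→J1  (C1 integral (e out))
b3 stroke→I1  (J1 effort already set via bond 2)

bond 0 stroke→GY1
bond 1 stroke→GY1
bond 2 stroke→J1
bond 3 stroke→I1
bond 4 stroke→Sf1
bond 5 stroke→J2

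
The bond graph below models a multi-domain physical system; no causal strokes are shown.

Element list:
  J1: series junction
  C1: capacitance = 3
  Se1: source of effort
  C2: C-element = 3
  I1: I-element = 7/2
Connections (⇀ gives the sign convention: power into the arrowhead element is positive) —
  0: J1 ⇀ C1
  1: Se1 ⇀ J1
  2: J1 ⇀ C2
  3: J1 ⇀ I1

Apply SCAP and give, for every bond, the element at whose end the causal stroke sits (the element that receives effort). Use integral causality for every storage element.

#1 stroke at J1  (Se1 fixes effort; stroke away)
#0 stroke at J1  (C1: C, integral causality)
#2 stroke at J1  (C2: C, integral causality)
#3 stroke at I1  (J1: last free bond brings flow in)

β0 stroke at J1
β1 stroke at J1
β2 stroke at J1
β3 stroke at I1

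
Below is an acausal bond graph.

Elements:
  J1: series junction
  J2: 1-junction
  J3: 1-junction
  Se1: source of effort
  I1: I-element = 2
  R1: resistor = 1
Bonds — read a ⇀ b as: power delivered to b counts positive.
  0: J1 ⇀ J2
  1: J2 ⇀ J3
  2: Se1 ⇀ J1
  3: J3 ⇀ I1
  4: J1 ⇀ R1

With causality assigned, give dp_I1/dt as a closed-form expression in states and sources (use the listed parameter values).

b2 →J1  (Se1 fixes effort; stroke away)
b3 →I1  (I1 outputs flow p/I1)
b1 →J3  (1-jn J3 has f-setter on 3)
b0 →J2  (J2: bond 1 brought flow, rest push out)
b4 →J1  (J1 flow already set via bond 0)

dp_I1/dt = E_Se1 - p_I1/2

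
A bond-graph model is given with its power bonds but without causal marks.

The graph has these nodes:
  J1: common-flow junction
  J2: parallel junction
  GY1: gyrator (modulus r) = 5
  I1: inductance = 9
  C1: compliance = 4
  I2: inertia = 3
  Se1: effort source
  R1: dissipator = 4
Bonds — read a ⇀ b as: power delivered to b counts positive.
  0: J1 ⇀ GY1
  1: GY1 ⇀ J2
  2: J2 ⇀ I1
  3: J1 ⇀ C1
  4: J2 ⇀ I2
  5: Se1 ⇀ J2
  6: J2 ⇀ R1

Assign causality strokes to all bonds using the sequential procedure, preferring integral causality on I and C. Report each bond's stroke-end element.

b0 |GY1
b1 |GY1
b2 |I1
b3 |J1
b4 |I2
b5 |J2
b6 |R1

bond 5 stroke at J2  (Se1: effort source, stroke at far end)
bond 1 stroke at GY1  (J2 effort already set via bond 5)
bond 2 stroke at I1  (0-jn J2 has e-setter on 5)
bond 4 stroke at I2  (J2: bond 5 brought effort, rest push out)
bond 6 stroke at R1  (common-e at J2 fixed by 5)
bond 0 stroke at GY1  (GY GY1: same side as bond 1)
bond 3 stroke at J1  (J1 flow already set via bond 0)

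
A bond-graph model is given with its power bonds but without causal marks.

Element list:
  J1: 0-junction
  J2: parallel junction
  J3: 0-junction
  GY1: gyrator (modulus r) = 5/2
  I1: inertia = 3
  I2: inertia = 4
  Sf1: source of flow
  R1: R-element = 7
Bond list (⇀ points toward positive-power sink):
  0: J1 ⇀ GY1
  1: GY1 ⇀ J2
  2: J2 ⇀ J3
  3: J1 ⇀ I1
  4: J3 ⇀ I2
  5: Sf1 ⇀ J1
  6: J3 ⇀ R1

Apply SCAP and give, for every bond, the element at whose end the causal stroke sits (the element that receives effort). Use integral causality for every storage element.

β0 stroke at J1
β1 stroke at J2
β2 stroke at J3
β3 stroke at I1
β4 stroke at I2
β5 stroke at Sf1
β6 stroke at R1

β5 stroke at Sf1  (source Sf1 imposes f)
β3 stroke at I1  (prefer integral on I1)
β0 stroke at J1  (J1 needs exactly one e-in)
β1 stroke at J2  (through GY1, causality inverts; strokes same side of GY1)
β2 stroke at J3  (J2 effort already set via bond 1)
β4 stroke at I2  (common-e at J3 fixed by 2)
β6 stroke at R1  (J3 effort already set via bond 2)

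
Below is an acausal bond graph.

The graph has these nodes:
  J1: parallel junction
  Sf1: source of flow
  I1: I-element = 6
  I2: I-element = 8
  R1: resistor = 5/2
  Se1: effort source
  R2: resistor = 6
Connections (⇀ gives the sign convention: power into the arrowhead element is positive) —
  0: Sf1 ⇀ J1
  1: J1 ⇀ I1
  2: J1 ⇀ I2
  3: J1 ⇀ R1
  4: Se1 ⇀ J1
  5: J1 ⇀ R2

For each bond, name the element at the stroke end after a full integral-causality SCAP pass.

b0 →Sf1
b1 →I1
b2 →I2
b3 →R1
b4 →J1
b5 →R2

β0 →Sf1  (Sf1: flow source, stroke at near end)
β4 →J1  (source Se1 imposes e)
β1 →I1  (common-e at J1 fixed by 4)
β2 →I2  (common-e at J1 fixed by 4)
β3 →R1  (J1 effort already set via bond 4)
β5 →R2  (common-e at J1 fixed by 4)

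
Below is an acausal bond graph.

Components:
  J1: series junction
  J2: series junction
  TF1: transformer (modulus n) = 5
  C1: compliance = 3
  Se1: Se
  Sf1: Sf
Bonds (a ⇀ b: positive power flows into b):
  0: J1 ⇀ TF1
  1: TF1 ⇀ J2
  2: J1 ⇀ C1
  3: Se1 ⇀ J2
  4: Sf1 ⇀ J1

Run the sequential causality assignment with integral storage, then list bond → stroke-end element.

bond 0 stroke→J1
bond 1 stroke→TF1
bond 2 stroke→J1
bond 3 stroke→J2
bond 4 stroke→Sf1

#3 |J2  (Se1 fixes effort; stroke away)
#4 |Sf1  (source Sf1 imposes f)
#0 |J1  (J1 flow already set via bond 4)
#2 |J1  (1-jn J1 has f-setter on 4)
#1 |TF1  (only one flow-in slot at J2)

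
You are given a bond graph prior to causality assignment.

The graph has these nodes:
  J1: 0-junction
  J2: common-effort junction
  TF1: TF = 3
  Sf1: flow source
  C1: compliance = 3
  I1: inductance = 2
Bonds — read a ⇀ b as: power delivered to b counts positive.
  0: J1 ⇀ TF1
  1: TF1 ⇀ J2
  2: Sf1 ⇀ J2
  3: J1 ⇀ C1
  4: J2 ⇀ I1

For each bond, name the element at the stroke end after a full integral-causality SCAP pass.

β0 |TF1
β1 |J2
β2 |Sf1
β3 |J1
β4 |I1

bond 2 →Sf1  (Sf1 fixes flow; stroke at Sf1)
bond 3 →J1  (prefer integral on C1)
bond 0 →TF1  (common-e at J1 fixed by 3)
bond 1 →J2  (TF TF1: opposite of bond 0)
bond 4 →I1  (J2: bond 1 brought effort, rest push out)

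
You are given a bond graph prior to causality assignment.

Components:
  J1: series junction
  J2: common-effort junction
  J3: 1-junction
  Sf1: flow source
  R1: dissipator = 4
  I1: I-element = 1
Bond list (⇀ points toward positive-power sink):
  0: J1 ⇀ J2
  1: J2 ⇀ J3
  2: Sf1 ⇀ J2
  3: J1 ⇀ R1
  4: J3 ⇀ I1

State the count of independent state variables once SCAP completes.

1  (I1 all integral)

β2 |Sf1  (Sf1 fixes flow; stroke at Sf1)
β4 |I1  (prefer integral on I1)
β1 |J3  (common-f at J3 fixed by 4)
β0 |J2  (only one effort-in slot at J2)
β3 |J1  (J1: bond 0 brought flow, rest push out)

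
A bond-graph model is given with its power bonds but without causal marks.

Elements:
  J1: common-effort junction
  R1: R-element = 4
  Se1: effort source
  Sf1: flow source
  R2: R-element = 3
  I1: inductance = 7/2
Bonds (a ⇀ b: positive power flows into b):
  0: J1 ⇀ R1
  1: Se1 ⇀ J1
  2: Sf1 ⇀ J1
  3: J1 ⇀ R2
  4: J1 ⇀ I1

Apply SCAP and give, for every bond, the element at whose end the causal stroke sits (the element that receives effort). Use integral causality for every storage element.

#1 stroke→J1  (Se1 fixes effort; stroke away)
#2 stroke→Sf1  (source Sf1 imposes f)
#0 stroke→R1  (common-e at J1 fixed by 1)
#3 stroke→R2  (common-e at J1 fixed by 1)
#4 stroke→I1  (J1: bond 1 brought effort, rest push out)

#0 |R1
#1 |J1
#2 |Sf1
#3 |R2
#4 |I1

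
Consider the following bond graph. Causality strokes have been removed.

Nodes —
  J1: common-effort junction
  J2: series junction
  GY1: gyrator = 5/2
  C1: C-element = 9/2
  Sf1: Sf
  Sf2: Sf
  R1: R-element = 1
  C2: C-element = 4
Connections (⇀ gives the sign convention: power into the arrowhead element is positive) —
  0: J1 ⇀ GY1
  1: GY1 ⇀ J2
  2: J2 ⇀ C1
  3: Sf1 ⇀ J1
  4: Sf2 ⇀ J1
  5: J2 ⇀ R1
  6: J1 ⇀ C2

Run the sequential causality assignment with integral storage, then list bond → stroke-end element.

bond 3 |Sf1  (Sf1 (Sf) sets flow on bond)
bond 4 |Sf2  (Sf2 fixes flow; stroke at Sf2)
bond 2 |J2  (prefer integral on C1)
bond 6 |J1  (prefer integral on C2)
bond 0 |GY1  (J1 effort already set via bond 6)
bond 1 |GY1  (through GY1, causality inverts; strokes same side of GY1)
bond 5 |J2  (J2: bond 1 brought flow, rest push out)

b0 →GY1
b1 →GY1
b2 →J2
b3 →Sf1
b4 →Sf2
b5 →J2
b6 →J1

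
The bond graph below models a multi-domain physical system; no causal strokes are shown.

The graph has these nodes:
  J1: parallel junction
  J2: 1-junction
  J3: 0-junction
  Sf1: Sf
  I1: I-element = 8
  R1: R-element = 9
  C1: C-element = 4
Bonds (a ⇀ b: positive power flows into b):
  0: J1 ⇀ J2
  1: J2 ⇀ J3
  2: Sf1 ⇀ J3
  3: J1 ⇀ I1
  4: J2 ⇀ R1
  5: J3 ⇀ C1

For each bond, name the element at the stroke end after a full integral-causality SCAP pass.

bond 2 |Sf1  (Sf1 fixes flow; stroke at Sf1)
bond 3 |I1  (prefer integral on I1)
bond 0 |J1  (closing 0-jn rule on J1)
bond 1 |J2  (J2 flow already set via bond 0)
bond 4 |J2  (common-f at J2 fixed by 0)
bond 5 |J3  (only one effort-in slot at J3)

bond 0 →J1
bond 1 →J2
bond 2 →Sf1
bond 3 →I1
bond 4 →J2
bond 5 →J3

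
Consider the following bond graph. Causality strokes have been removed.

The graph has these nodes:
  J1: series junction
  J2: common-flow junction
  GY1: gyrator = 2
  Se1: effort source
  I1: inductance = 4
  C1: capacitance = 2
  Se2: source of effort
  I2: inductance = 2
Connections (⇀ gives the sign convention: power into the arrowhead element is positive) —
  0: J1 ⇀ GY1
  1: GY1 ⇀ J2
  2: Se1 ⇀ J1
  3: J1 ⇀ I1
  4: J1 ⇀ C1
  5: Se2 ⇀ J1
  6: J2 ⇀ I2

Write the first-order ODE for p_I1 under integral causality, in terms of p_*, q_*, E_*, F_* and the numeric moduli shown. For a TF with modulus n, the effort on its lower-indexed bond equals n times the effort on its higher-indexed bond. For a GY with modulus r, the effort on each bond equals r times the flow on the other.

b2 |J1  (Se1: effort source, stroke at far end)
b5 |J1  (Se2 fixes effort; stroke away)
b3 |I1  (I1 outputs flow p/I1)
b0 |J1  (J1: bond 3 brought flow, rest push out)
b4 |J1  (1-jn J1 has f-setter on 3)
b1 |J2  (GY1 both-in/both-out from 0)
b6 |I2  (J2: last free bond brings flow in)

dp_I1/dt = E_Se1 + E_Se2 - p_I2 - q_C1/2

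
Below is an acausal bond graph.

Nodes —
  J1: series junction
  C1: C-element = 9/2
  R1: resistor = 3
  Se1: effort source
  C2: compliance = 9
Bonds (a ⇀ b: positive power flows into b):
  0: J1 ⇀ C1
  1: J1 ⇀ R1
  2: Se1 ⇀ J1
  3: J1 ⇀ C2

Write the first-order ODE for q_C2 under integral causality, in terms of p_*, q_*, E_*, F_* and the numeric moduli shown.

β2 |J1  (source Se1 imposes e)
β0 |J1  (prefer integral on C1)
β3 |J1  (C2: C, integral causality)
β1 |R1  (only one flow-in slot at J1)

dq_C2/dt = E_Se1/3 - 2*q_C1/27 - q_C2/27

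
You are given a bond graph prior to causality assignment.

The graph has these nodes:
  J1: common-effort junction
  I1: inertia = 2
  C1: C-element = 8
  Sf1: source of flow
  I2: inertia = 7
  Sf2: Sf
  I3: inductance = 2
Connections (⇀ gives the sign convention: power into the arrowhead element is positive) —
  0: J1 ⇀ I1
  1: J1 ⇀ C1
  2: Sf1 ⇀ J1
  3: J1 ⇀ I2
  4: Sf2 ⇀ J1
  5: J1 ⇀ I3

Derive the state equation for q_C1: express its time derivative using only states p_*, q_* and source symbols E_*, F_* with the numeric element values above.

#2 →Sf1  (Sf1: flow source, stroke at near end)
#4 →Sf2  (Sf2 fixes flow; stroke at Sf2)
#0 →I1  (prefer integral on I1)
#1 →J1  (C1: C, integral causality)
#3 →I2  (J1 effort already set via bond 1)
#5 →I3  (0-jn J1 has e-setter on 1)

dq_C1/dt = F_Sf1 + F_Sf2 - p_I1/2 - p_I2/7 - p_I3/2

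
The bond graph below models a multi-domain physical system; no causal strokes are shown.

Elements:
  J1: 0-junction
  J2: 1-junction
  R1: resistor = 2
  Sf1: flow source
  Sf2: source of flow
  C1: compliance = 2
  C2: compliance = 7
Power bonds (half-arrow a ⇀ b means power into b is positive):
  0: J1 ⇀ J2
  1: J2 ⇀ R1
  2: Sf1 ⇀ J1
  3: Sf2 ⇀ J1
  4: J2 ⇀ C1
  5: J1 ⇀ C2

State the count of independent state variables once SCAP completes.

b2 |Sf1  (Sf1 fixes flow; stroke at Sf1)
b3 |Sf2  (source Sf2 imposes f)
b4 |J2  (C1 integral (e out))
b5 |J1  (C2 outputs effort q/C2)
b0 |J2  (J1: bond 5 brought effort, rest push out)
b1 |R1  (closing 1-jn rule on J2)

2  (C1, C2 all integral)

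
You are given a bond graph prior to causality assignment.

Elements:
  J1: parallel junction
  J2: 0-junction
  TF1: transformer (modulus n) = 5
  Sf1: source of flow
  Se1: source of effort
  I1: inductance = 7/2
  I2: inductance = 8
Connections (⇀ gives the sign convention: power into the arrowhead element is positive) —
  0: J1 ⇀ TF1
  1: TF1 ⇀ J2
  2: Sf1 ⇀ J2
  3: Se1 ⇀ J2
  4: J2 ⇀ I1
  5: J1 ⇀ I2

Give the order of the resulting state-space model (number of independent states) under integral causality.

2  (I1, I2 all integral)

#2 →Sf1  (Sf1 fixes flow; stroke at Sf1)
#3 →J2  (source Se1 imposes e)
#1 →TF1  (common-e at J2 fixed by 3)
#4 →I1  (common-e at J2 fixed by 3)
#0 →J1  (through TF1, causality passes straight; one stroke at TF1)
#5 →I2  (common-e at J1 fixed by 0)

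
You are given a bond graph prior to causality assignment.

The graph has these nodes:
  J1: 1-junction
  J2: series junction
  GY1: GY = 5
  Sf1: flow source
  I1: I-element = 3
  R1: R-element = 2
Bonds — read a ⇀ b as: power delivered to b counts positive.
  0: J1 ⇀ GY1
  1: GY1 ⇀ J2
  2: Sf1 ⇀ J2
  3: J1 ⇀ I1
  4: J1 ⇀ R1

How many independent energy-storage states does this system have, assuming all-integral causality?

1  (I1 all integral)

β2 |Sf1  (Sf1 fixes flow; stroke at Sf1)
β1 |J2  (J2: bond 2 brought flow, rest push out)
β0 |J1  (through GY1, causality inverts; strokes same side of GY1)
β3 |I1  (I1 outputs flow p/I1)
β4 |J1  (J1: bond 3 brought flow, rest push out)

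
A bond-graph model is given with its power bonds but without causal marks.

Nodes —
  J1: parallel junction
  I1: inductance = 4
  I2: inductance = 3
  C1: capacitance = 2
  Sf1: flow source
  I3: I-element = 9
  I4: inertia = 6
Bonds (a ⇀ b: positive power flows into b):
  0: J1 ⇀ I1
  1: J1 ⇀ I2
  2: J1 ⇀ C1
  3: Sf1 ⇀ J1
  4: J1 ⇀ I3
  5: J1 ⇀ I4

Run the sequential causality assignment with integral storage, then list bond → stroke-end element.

β3 stroke at Sf1  (Sf1 (Sf) sets flow on bond)
β0 stroke at I1  (I1: I, integral causality)
β1 stroke at I2  (prefer integral on I2)
β2 stroke at J1  (C1: C, integral causality)
β4 stroke at I3  (0-jn J1 has e-setter on 2)
β5 stroke at I4  (J1 effort already set via bond 2)

bond 0 →I1
bond 1 →I2
bond 2 →J1
bond 3 →Sf1
bond 4 →I3
bond 5 →I4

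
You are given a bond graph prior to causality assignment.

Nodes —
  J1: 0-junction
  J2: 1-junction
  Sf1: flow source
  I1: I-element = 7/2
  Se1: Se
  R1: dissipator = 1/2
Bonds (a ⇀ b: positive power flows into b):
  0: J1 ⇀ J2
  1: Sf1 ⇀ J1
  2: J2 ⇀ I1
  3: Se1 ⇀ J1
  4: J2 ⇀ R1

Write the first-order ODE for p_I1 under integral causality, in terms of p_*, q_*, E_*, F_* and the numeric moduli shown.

dp_I1/dt = E_Se1 - p_I1/7

#1 stroke→Sf1  (source Sf1 imposes f)
#3 stroke→J1  (Se1 (Se) sets effort on bond)
#0 stroke→J2  (J1: bond 3 brought effort, rest push out)
#2 stroke→I1  (I1 integral (f out))
#4 stroke→J2  (common-f at J2 fixed by 2)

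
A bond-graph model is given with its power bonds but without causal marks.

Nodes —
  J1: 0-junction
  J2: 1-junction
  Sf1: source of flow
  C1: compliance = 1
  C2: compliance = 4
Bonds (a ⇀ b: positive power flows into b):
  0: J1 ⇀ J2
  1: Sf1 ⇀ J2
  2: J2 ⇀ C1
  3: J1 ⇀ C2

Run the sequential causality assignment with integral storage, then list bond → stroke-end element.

β0 →J2
β1 →Sf1
β2 →J2
β3 →J1

b1 stroke at Sf1  (Sf1: flow source, stroke at near end)
b0 stroke at J2  (J2 flow already set via bond 1)
b2 stroke at J2  (J2: bond 1 brought flow, rest push out)
b3 stroke at J1  (closing 0-jn rule on J1)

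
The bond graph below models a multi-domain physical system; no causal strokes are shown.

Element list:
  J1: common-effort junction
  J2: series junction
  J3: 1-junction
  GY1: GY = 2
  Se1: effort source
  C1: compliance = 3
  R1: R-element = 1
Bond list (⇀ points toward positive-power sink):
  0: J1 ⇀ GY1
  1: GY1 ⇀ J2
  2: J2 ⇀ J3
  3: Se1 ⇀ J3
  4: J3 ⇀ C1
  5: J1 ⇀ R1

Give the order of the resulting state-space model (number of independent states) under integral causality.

1  (C1 all integral)

bond 3 stroke→J3  (Se1 (Se) sets effort on bond)
bond 4 stroke→J3  (C1 outputs effort q/C1)
bond 2 stroke→J2  (only one flow-in slot at J3)
bond 1 stroke→GY1  (closing 1-jn rule on J2)
bond 0 stroke→GY1  (GY1 both-in/both-out from 1)
bond 5 stroke→J1  (only one effort-in slot at J1)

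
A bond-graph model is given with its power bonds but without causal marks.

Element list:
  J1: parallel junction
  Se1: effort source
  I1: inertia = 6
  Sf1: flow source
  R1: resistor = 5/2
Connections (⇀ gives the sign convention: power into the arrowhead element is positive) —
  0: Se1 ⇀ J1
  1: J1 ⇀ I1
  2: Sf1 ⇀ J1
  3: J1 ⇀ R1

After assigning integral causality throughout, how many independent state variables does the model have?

b0 |J1  (Se1: effort source, stroke at far end)
b2 |Sf1  (Sf1 (Sf) sets flow on bond)
b1 |I1  (common-e at J1 fixed by 0)
b3 |R1  (0-jn J1 has e-setter on 0)

1  (I1 all integral)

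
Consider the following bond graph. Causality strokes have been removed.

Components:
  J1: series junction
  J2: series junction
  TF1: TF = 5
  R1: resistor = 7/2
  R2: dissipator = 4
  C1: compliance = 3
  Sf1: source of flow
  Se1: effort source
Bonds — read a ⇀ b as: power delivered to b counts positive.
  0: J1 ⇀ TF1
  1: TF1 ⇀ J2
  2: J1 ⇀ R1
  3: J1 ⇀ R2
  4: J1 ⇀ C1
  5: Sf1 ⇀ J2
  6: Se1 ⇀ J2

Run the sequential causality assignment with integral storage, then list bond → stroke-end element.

bond 0 stroke at TF1
bond 1 stroke at J2
bond 2 stroke at J1
bond 3 stroke at J1
bond 4 stroke at J1
bond 5 stroke at Sf1
bond 6 stroke at J2

β5 stroke at Sf1  (source Sf1 imposes f)
β6 stroke at J2  (source Se1 imposes e)
β1 stroke at J2  (common-f at J2 fixed by 5)
β0 stroke at TF1  (TF1 one-in-one-out from 1)
β2 stroke at J1  (J1: bond 0 brought flow, rest push out)
β3 stroke at J1  (J1: bond 0 brought flow, rest push out)
β4 stroke at J1  (common-f at J1 fixed by 0)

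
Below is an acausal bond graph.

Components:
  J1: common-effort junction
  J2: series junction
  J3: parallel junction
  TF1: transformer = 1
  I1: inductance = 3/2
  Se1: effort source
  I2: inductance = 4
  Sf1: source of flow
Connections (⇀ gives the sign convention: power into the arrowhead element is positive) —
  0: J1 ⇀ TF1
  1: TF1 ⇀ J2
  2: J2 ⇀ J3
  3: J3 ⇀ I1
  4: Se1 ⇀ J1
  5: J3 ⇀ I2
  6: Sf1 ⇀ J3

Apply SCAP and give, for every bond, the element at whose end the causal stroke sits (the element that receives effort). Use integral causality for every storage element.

#0 stroke→TF1
#1 stroke→J2
#2 stroke→J3
#3 stroke→I1
#4 stroke→J1
#5 stroke→I2
#6 stroke→Sf1

b4 stroke at J1  (Se1 (Se) sets effort on bond)
b6 stroke at Sf1  (Sf1 fixes flow; stroke at Sf1)
b0 stroke at TF1  (J1 effort already set via bond 4)
b1 stroke at J2  (TF1: transformer flips bond 0)
b2 stroke at J3  (closing 1-jn rule on J2)
b3 stroke at I1  (0-jn J3 has e-setter on 2)
b5 stroke at I2  (common-e at J3 fixed by 2)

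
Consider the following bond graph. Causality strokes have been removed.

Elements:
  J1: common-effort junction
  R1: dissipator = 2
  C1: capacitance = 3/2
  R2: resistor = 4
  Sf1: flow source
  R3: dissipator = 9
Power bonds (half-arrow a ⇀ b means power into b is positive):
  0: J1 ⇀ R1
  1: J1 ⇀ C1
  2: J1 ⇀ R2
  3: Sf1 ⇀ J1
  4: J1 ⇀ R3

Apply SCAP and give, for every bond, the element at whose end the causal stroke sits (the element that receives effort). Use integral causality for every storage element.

bond 3 stroke at Sf1  (Sf1: flow source, stroke at near end)
bond 1 stroke at J1  (C1 integral (e out))
bond 0 stroke at R1  (J1 effort already set via bond 1)
bond 2 stroke at R2  (J1 effort already set via bond 1)
bond 4 stroke at R3  (J1: bond 1 brought effort, rest push out)

β0 stroke→R1
β1 stroke→J1
β2 stroke→R2
β3 stroke→Sf1
β4 stroke→R3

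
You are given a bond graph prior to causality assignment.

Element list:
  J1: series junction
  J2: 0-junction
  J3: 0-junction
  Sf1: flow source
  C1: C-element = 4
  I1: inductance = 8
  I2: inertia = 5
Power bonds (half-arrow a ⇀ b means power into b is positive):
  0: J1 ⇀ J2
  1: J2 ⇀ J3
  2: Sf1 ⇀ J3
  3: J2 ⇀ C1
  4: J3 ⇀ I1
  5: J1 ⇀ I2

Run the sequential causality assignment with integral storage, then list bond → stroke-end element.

b0 stroke→J1
b1 stroke→J3
b2 stroke→Sf1
b3 stroke→J2
b4 stroke→I1
b5 stroke→I2

β2 stroke at Sf1  (Sf1 fixes flow; stroke at Sf1)
β3 stroke at J2  (C1: C, integral causality)
β0 stroke at J1  (0-jn J2 has e-setter on 3)
β1 stroke at J3  (J2 effort already set via bond 3)
β4 stroke at I1  (J3 effort already set via bond 1)
β5 stroke at I2  (only one flow-in slot at J1)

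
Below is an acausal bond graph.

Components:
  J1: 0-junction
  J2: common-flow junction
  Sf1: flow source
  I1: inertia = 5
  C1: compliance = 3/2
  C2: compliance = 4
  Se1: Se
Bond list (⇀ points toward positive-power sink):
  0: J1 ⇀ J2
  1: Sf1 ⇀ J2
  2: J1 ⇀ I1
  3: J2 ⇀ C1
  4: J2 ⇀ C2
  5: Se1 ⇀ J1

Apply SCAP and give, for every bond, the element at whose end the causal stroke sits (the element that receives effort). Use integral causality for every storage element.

β0 →J2
β1 →Sf1
β2 →I1
β3 →J2
β4 →J2
β5 →J1

#1 stroke→Sf1  (Sf1 fixes flow; stroke at Sf1)
#5 stroke→J1  (Se1 fixes effort; stroke away)
#0 stroke→J2  (J1 effort already set via bond 5)
#2 stroke→I1  (common-e at J1 fixed by 5)
#3 stroke→J2  (1-jn J2 has f-setter on 1)
#4 stroke→J2  (J2 flow already set via bond 1)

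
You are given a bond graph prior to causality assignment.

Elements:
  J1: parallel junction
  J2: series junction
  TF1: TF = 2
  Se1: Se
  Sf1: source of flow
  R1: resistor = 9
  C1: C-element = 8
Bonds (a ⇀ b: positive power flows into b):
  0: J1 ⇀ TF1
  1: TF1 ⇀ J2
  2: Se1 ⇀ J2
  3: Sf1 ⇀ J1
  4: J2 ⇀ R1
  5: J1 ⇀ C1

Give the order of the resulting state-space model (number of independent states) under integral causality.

b2 stroke at J2  (Se1 (Se) sets effort on bond)
b3 stroke at Sf1  (source Sf1 imposes f)
b5 stroke at J1  (prefer integral on C1)
b0 stroke at TF1  (0-jn J1 has e-setter on 5)
b1 stroke at J2  (TF1: transformer flips bond 0)
b4 stroke at R1  (J2: last free bond brings flow in)

1  (C1 all integral)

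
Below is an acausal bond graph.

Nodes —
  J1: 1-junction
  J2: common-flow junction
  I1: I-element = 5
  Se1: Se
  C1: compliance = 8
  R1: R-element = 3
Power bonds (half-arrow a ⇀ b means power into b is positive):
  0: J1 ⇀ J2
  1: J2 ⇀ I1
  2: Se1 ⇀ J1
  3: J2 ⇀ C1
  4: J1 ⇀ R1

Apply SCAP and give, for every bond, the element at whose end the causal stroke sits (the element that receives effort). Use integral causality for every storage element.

β0 →J2
β1 →I1
β2 →J1
β3 →J2
β4 →J1

bond 2 |J1  (Se1 (Se) sets effort on bond)
bond 1 |I1  (I1 integral (f out))
bond 0 |J2  (J2: bond 1 brought flow, rest push out)
bond 3 |J2  (J2: bond 1 brought flow, rest push out)
bond 4 |J1  (common-f at J1 fixed by 0)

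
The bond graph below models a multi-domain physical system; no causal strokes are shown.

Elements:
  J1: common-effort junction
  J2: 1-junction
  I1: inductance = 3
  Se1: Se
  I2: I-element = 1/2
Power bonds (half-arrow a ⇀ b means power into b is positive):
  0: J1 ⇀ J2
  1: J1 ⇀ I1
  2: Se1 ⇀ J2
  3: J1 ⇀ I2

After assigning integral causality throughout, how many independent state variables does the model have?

#2 stroke at J2  (Se1 (Se) sets effort on bond)
#0 stroke at J1  (J2 needs exactly one f-in)
#1 stroke at I1  (J1: bond 0 brought effort, rest push out)
#3 stroke at I2  (J1 effort already set via bond 0)

2  (I1, I2 all integral)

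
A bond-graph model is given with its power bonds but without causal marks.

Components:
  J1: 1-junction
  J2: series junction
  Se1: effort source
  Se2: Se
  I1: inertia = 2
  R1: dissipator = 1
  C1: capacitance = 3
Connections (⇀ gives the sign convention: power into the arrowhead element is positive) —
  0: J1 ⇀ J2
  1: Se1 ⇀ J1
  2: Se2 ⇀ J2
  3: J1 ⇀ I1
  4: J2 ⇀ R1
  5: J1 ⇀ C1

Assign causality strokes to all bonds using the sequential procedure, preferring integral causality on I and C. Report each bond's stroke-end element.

β1 stroke at J1  (Se1: effort source, stroke at far end)
β2 stroke at J2  (source Se2 imposes e)
β3 stroke at I1  (I1: I, integral causality)
β0 stroke at J1  (J1: bond 3 brought flow, rest push out)
β5 stroke at J1  (1-jn J1 has f-setter on 3)
β4 stroke at J2  (1-jn J2 has f-setter on 0)

b0 stroke→J1
b1 stroke→J1
b2 stroke→J2
b3 stroke→I1
b4 stroke→J2
b5 stroke→J1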